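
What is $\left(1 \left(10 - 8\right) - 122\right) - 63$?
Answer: $-183$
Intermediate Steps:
$\left(1 \left(10 - 8\right) - 122\right) - 63 = \left(1 \cdot 2 - 122\right) - 63 = \left(2 - 122\right) - 63 = -120 - 63 = -183$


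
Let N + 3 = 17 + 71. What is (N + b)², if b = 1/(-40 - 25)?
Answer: 30514576/4225 ≈ 7222.4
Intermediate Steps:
N = 85 (N = -3 + (17 + 71) = -3 + 88 = 85)
b = -1/65 (b = 1/(-65) = -1/65 ≈ -0.015385)
(N + b)² = (85 - 1/65)² = (5524/65)² = 30514576/4225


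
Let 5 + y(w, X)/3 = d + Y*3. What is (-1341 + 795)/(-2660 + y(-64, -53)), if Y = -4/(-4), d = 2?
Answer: 39/190 ≈ 0.20526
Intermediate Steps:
Y = 1 (Y = -4*(-¼) = 1)
y(w, X) = 0 (y(w, X) = -15 + 3*(2 + 1*3) = -15 + 3*(2 + 3) = -15 + 3*5 = -15 + 15 = 0)
(-1341 + 795)/(-2660 + y(-64, -53)) = (-1341 + 795)/(-2660 + 0) = -546/(-2660) = -546*(-1/2660) = 39/190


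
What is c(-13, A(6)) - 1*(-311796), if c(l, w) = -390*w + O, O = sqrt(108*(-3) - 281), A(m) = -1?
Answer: 312186 + 11*I*sqrt(5) ≈ 3.1219e+5 + 24.597*I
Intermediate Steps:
O = 11*I*sqrt(5) (O = sqrt(-324 - 281) = sqrt(-605) = 11*I*sqrt(5) ≈ 24.597*I)
c(l, w) = -390*w + 11*I*sqrt(5)
c(-13, A(6)) - 1*(-311796) = (-390*(-1) + 11*I*sqrt(5)) - 1*(-311796) = (390 + 11*I*sqrt(5)) + 311796 = 312186 + 11*I*sqrt(5)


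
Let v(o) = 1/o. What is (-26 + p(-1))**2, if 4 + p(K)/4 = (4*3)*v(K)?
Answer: 8100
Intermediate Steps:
v(o) = 1/o
p(K) = -16 + 48/K (p(K) = -16 + 4*((4*3)/K) = -16 + 4*(12/K) = -16 + 48/K)
(-26 + p(-1))**2 = (-26 + (-16 + 48/(-1)))**2 = (-26 + (-16 + 48*(-1)))**2 = (-26 + (-16 - 48))**2 = (-26 - 64)**2 = (-90)**2 = 8100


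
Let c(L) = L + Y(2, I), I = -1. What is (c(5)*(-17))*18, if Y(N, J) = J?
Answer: -1224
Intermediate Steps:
c(L) = -1 + L (c(L) = L - 1 = -1 + L)
(c(5)*(-17))*18 = ((-1 + 5)*(-17))*18 = (4*(-17))*18 = -68*18 = -1224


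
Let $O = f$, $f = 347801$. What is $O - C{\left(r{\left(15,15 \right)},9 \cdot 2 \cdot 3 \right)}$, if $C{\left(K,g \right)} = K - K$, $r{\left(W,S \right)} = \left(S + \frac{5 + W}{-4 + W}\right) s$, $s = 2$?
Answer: $347801$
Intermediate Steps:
$O = 347801$
$r{\left(W,S \right)} = 2 S + \frac{2 \left(5 + W\right)}{-4 + W}$ ($r{\left(W,S \right)} = \left(S + \frac{5 + W}{-4 + W}\right) 2 = 2 S + \frac{2 \left(5 + W\right)}{-4 + W}$)
$C{\left(K,g \right)} = 0$
$O - C{\left(r{\left(15,15 \right)},9 \cdot 2 \cdot 3 \right)} = 347801 - 0 = 347801 + 0 = 347801$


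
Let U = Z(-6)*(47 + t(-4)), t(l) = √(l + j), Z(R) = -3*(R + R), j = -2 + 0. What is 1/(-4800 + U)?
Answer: -259/805620 - I*√6/268540 ≈ -0.00032149 - 9.1215e-6*I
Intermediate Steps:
j = -2
Z(R) = -6*R
t(l) = √(-2 + l) (t(l) = √(l - 2) = √(-2 + l))
U = 1692 + 36*I*√6 (U = (-6*(-6))*(47 + √(-2 - 4)) = 36*(47 + √(-6)) = 36*(47 + I*√6) = 1692 + 36*I*√6 ≈ 1692.0 + 88.182*I)
1/(-4800 + U) = 1/(-4800 + (1692 + 36*I*√6)) = 1/(-3108 + 36*I*√6)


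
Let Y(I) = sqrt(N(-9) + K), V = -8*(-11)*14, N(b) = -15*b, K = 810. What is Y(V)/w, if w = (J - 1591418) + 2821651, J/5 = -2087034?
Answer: -3*sqrt(105)/9204937 ≈ -3.3396e-6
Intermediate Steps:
J = -10435170 (J = 5*(-2087034) = -10435170)
V = 1232 (V = 88*14 = 1232)
Y(I) = 3*sqrt(105) (Y(I) = sqrt(-15*(-9) + 810) = sqrt(135 + 810) = sqrt(945) = 3*sqrt(105))
w = -9204937 (w = (-10435170 - 1591418) + 2821651 = -12026588 + 2821651 = -9204937)
Y(V)/w = (3*sqrt(105))/(-9204937) = (3*sqrt(105))*(-1/9204937) = -3*sqrt(105)/9204937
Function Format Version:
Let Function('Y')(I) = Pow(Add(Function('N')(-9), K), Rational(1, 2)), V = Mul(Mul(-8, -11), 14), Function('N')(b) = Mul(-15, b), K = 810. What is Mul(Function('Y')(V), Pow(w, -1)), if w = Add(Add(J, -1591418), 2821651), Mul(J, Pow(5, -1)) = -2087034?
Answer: Mul(Rational(-3, 9204937), Pow(105, Rational(1, 2))) ≈ -3.3396e-6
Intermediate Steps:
J = -10435170 (J = Mul(5, -2087034) = -10435170)
V = 1232 (V = Mul(88, 14) = 1232)
Function('Y')(I) = Mul(3, Pow(105, Rational(1, 2))) (Function('Y')(I) = Pow(Add(Mul(-15, -9), 810), Rational(1, 2)) = Pow(Add(135, 810), Rational(1, 2)) = Pow(945, Rational(1, 2)) = Mul(3, Pow(105, Rational(1, 2))))
w = -9204937 (w = Add(Add(-10435170, -1591418), 2821651) = Add(-12026588, 2821651) = -9204937)
Mul(Function('Y')(V), Pow(w, -1)) = Mul(Mul(3, Pow(105, Rational(1, 2))), Pow(-9204937, -1)) = Mul(Mul(3, Pow(105, Rational(1, 2))), Rational(-1, 9204937)) = Mul(Rational(-3, 9204937), Pow(105, Rational(1, 2)))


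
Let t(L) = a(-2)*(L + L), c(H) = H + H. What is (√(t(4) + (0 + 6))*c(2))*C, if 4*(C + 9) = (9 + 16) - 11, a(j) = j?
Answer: -22*I*√10 ≈ -69.57*I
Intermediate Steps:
c(H) = 2*H
t(L) = -4*L (t(L) = -2*(L + L) = -4*L)
C = -11/2 (C = -9 + ((9 + 16) - 11)/4 = -9 + (25 - 11)/4 = -9 + (¼)*14 = -9 + 7/2 = -11/2 ≈ -5.5000)
(√(t(4) + (0 + 6))*c(2))*C = (√(-4*4 + (0 + 6))*(2*2))*(-11/2) = (√(-16 + 6)*4)*(-11/2) = (√(-10)*4)*(-11/2) = ((I*√10)*4)*(-11/2) = (4*I*√10)*(-11/2) = -22*I*√10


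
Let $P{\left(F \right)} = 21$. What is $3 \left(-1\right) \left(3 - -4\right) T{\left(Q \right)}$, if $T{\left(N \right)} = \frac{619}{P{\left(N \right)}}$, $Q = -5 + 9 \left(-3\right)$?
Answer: $-619$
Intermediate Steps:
$Q = -32$ ($Q = -5 - 27 = -32$)
$T{\left(N \right)} = \frac{619}{21}$
$3 \left(-1\right) \left(3 - -4\right) T{\left(Q \right)} = 3 \left(-1\right) \left(3 - -4\right) \frac{619}{21} = - 3 \left(3 + 4\right) \frac{619}{21} = \left(-3\right) 7 \cdot \frac{619}{21} = \left(-21\right) \frac{619}{21} = -619$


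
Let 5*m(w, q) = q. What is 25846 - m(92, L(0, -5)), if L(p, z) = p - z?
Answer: 25845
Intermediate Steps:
m(w, q) = q/5
25846 - m(92, L(0, -5)) = 25846 - (0 - 1*(-5))/5 = 25846 - (0 + 5)/5 = 25846 - 5/5 = 25846 - 1*1 = 25846 - 1 = 25845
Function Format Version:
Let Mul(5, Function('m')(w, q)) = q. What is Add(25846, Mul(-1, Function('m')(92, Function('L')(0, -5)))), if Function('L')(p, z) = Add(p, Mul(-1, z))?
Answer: 25845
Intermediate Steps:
Function('m')(w, q) = Mul(Rational(1, 5), q)
Add(25846, Mul(-1, Function('m')(92, Function('L')(0, -5)))) = Add(25846, Mul(-1, Mul(Rational(1, 5), Add(0, Mul(-1, -5))))) = Add(25846, Mul(-1, Mul(Rational(1, 5), Add(0, 5)))) = Add(25846, Mul(-1, Mul(Rational(1, 5), 5))) = Add(25846, Mul(-1, 1)) = Add(25846, -1) = 25845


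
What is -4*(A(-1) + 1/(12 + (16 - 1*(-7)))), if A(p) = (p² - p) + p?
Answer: -144/35 ≈ -4.1143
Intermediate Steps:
A(p) = p²
-4*(A(-1) + 1/(12 + (16 - 1*(-7)))) = -4*((-1)² + 1/(12 + (16 - 1*(-7)))) = -4*(1 + 1/(12 + (16 + 7))) = -4*(1 + 1/(12 + 23)) = -4*(1 + 1/35) = -4*36/35 = -144/35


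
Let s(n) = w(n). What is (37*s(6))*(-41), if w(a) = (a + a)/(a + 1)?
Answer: -18204/7 ≈ -2600.6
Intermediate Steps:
w(a) = 2*a/(1 + a) (w(a) = (2*a)/(1 + a) = 2*a/(1 + a))
s(n) = 2*n/(1 + n)
(37*s(6))*(-41) = (37*(2*6/(1 + 6)))*(-41) = (37*(2*6/7))*(-41) = (37*(2*6*(1/7)))*(-41) = (37*(12/7))*(-41) = (444/7)*(-41) = -18204/7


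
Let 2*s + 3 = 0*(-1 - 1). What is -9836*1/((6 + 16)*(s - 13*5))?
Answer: 9836/1463 ≈ 6.7232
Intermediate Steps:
s = -3/2 (s = -3/2 + (0*(-1 - 1))/2 = -3/2 + (0*(-2))/2 = -3/2 + (1/2)*0 = -3/2 + 0 = -3/2 ≈ -1.5000)
-9836*1/((6 + 16)*(s - 13*5)) = -9836*1/((6 + 16)*(-3/2 - 13*5)) = -9836*1/(22*(-3/2 - 65)) = -9836/((-133/2*22)) = -9836/(-1463) = -9836*(-1/1463) = 9836/1463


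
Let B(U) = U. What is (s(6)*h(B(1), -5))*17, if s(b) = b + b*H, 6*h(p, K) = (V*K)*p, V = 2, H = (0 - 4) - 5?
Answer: 1360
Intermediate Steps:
H = -9 (H = -4 - 5 = -9)
h(p, K) = K*p/3 (h(p, K) = ((2*K)*p)/6 = (2*K*p)/6 = K*p/3)
s(b) = -8*b (s(b) = b + b*(-9) = b - 9*b = -8*b)
(s(6)*h(B(1), -5))*17 = ((-8*6)*((⅓)*(-5)*1))*17 = -48*(-5/3)*17 = 80*17 = 1360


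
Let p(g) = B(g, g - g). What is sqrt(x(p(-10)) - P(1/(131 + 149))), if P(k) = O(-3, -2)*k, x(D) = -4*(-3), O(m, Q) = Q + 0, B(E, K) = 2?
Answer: 41*sqrt(35)/70 ≈ 3.4651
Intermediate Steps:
p(g) = 2
O(m, Q) = Q
x(D) = 12
P(k) = -2*k
sqrt(x(p(-10)) - P(1/(131 + 149))) = sqrt(12 - (-2)/(131 + 149)) = sqrt(12 - (-2)/280) = sqrt(12 - 1*(-1/140)) = sqrt(12 + 1/140) = sqrt(1681/140) = 41*sqrt(35)/70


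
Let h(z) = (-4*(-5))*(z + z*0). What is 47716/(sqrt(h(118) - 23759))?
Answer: -47716*I*sqrt(21399)/21399 ≈ -326.19*I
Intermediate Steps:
h(z) = 20*z (h(z) = 20*(z + 0) = 20*z)
47716/(sqrt(h(118) - 23759)) = 47716/(sqrt(20*118 - 23759)) = 47716/(sqrt(2360 - 23759)) = 47716/(sqrt(-21399)) = 47716/((I*sqrt(21399))) = 47716*(-I*sqrt(21399)/21399) = -47716*I*sqrt(21399)/21399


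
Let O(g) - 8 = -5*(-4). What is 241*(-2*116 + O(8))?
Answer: -49164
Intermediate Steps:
O(g) = 28 (O(g) = 8 - 5*(-4) = 8 + 20 = 28)
241*(-2*116 + O(8)) = 241*(-2*116 + 28) = 241*(-232 + 28) = 241*(-204) = -49164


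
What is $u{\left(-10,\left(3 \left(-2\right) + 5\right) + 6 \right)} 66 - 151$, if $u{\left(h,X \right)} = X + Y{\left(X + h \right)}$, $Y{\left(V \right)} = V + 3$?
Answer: $47$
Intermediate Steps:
$Y{\left(V \right)} = 3 + V$
$u{\left(h,X \right)} = 3 + h + 2 X$ ($u{\left(h,X \right)} = X + \left(3 + \left(X + h\right)\right) = X + \left(3 + X + h\right) = 3 + h + 2 X$)
$u{\left(-10,\left(3 \left(-2\right) + 5\right) + 6 \right)} 66 - 151 = \left(3 - 10 + 2 \left(\left(3 \left(-2\right) + 5\right) + 6\right)\right) 66 - 151 = \left(3 - 10 + 2 \left(\left(-6 + 5\right) + 6\right)\right) 66 - 151 = \left(3 - 10 + 2 \left(-1 + 6\right)\right) 66 - 151 = \left(3 - 10 + 2 \cdot 5\right) 66 - 151 = \left(3 - 10 + 10\right) 66 - 151 = 3 \cdot 66 - 151 = 198 - 151 = 47$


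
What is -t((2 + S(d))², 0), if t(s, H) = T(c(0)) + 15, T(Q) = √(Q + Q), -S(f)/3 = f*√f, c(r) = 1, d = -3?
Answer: -15 - √2 ≈ -16.414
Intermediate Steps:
S(f) = -3*f^(3/2) (S(f) = -3*f*√f = -3*f^(3/2))
T(Q) = √2*√Q (T(Q) = √(2*Q) = √2*√Q)
t(s, H) = 15 + √2 (t(s, H) = √2*√1 + 15 = √2*1 + 15 = √2 + 15 = 15 + √2)
-t((2 + S(d))², 0) = -(15 + √2) = -15 - √2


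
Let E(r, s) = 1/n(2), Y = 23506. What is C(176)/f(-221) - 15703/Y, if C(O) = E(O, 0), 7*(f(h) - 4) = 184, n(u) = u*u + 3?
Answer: -1652765/2491636 ≈ -0.66333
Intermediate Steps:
n(u) = 3 + u**2 (n(u) = u**2 + 3 = 3 + u**2)
f(h) = 212/7 (f(h) = 4 + (1/7)*184 = 4 + 184/7 = 212/7)
E(r, s) = 1/7 (E(r, s) = 1/(3 + 2**2) = 1/(3 + 4) = 1/7)
C(O) = 1/7
C(176)/f(-221) - 15703/Y = 1/(7*(212/7)) - 15703/23506 = (1/7)*(7/212) - 15703*1/23506 = 1/212 - 15703/23506 = -1652765/2491636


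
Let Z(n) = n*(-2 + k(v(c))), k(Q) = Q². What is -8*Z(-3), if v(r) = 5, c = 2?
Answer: 552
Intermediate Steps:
Z(n) = 23*n (Z(n) = n*(-2 + 5²) = n*(-2 + 25) = n*23 = 23*n)
-8*Z(-3) = -184*(-3) = -8*(-69) = 552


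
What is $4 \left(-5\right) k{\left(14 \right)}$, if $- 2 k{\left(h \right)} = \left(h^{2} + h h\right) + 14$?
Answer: $4060$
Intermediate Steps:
$k{\left(h \right)} = -7 - h^{2}$ ($k{\left(h \right)} = - \frac{\left(h^{2} + h h\right) + 14}{2} = - \frac{\left(h^{2} + h^{2}\right) + 14}{2} = - \frac{2 h^{2} + 14}{2} = - \frac{14 + 2 h^{2}}{2} = -7 - h^{2}$)
$4 \left(-5\right) k{\left(14 \right)} = 4 \left(-5\right) \left(-7 - 14^{2}\right) = - 20 \left(-7 - 196\right) = \left(-20\right) \left(-203\right) = 4060$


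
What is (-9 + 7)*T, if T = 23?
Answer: -46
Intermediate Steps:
(-9 + 7)*T = (-9 + 7)*23 = -2*23 = -46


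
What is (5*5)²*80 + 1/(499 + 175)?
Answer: 33700001/674 ≈ 50000.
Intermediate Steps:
(5*5)²*80 + 1/(499 + 175) = 25²*80 + 1/674 = 625*80 + 1/674 = 50000 + 1/674 = 33700001/674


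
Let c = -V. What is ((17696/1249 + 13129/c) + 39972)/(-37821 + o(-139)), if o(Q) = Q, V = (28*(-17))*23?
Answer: -546789340473/519067013920 ≈ -1.0534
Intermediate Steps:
V = -10948 (V = -476*23 = -10948)
c = 10948 (c = -1*(-10948) = 10948)
((17696/1249 + 13129/c) + 39972)/(-37821 + o(-139)) = ((17696/1249 + 13129/10948) + 39972)/(-37821 - 139) = ((17696*(1/1249) + 13129*(1/10948)) + 39972)/(-37960) = ((17696/1249 + 13129/10948) + 39972)*(-1/37960) = (210133929/13674052 + 39972)*(-1/37960) = (546789340473/13674052)*(-1/37960) = -546789340473/519067013920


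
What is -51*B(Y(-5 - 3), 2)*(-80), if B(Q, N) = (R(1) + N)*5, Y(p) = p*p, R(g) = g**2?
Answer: 61200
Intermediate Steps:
Y(p) = p**2
B(Q, N) = 5 + 5*N (B(Q, N) = (1**2 + N)*5 = (1 + N)*5 = 5 + 5*N)
-51*B(Y(-5 - 3), 2)*(-80) = -51*(5 + 5*2)*(-80) = -51*(5 + 10)*(-80) = -51*15*(-80) = -765*(-80) = 61200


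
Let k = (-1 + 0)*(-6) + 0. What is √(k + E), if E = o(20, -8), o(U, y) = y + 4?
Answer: √2 ≈ 1.4142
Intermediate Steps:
o(U, y) = 4 + y
E = -4 (E = 4 - 8 = -4)
k = 6 (k = -1*(-6) + 0 = 6 + 0 = 6)
√(k + E) = √(6 - 4) = √2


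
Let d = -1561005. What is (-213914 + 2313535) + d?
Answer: 538616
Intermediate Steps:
(-213914 + 2313535) + d = (-213914 + 2313535) - 1561005 = 2099621 - 1561005 = 538616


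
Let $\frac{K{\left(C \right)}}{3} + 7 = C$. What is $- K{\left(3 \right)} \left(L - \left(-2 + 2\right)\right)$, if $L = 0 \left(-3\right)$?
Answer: $0$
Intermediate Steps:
$K{\left(C \right)} = -21 + 3 C$
$L = 0$
$- K{\left(3 \right)} \left(L - \left(-2 + 2\right)\right) = - (-21 + 3 \cdot 3) \left(0 - \left(-2 + 2\right)\right) = - (-21 + 9) \left(0 - 0\right) = \left(-1\right) \left(-12\right) \left(0 + 0\right) = 12 \cdot 0 = 0$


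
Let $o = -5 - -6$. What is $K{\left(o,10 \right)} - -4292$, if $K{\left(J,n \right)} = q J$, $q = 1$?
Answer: $4293$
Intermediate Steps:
$o = 1$ ($o = -5 + 6 = 1$)
$K{\left(J,n \right)} = J$ ($K{\left(J,n \right)} = 1 J = J$)
$K{\left(o,10 \right)} - -4292 = 1 - -4292 = 1 + 4292 = 4293$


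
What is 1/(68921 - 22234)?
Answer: 1/46687 ≈ 2.1419e-5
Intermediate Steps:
1/(68921 - 22234) = 1/46687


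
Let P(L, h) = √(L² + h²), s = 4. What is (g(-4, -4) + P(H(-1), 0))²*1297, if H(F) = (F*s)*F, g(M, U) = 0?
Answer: 20752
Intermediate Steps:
H(F) = 4*F² (H(F) = (F*4)*F = (4*F)*F = 4*F²)
(g(-4, -4) + P(H(-1), 0))²*1297 = (0 + √((4*(-1)²)² + 0²))²*1297 = (0 + √((4*1)² + 0))²*1297 = (0 + √(4² + 0))²*1297 = (0 + √(16 + 0))²*1297 = (0 + √16)²*1297 = (0 + 4)²*1297 = 4²*1297 = 16*1297 = 20752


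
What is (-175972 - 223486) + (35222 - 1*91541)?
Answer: -455777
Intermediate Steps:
(-175972 - 223486) + (35222 - 1*91541) = -399458 + (35222 - 91541) = -399458 - 56319 = -455777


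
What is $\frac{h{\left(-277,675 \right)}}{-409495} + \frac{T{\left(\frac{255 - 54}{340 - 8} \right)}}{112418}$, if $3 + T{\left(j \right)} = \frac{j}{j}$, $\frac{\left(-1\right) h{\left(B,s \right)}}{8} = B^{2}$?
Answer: $\frac{34502473393}{23017304455} \approx 1.499$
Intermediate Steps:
$h{\left(B,s \right)} = - 8 B^{2}$
$T{\left(j \right)} = -2$ ($T{\left(j \right)} = -3 + \frac{j}{j} = -3 + 1 = -2$)
$\frac{h{\left(-277,675 \right)}}{-409495} + \frac{T{\left(\frac{255 - 54}{340 - 8} \right)}}{112418} = \frac{\left(-8\right) \left(-277\right)^{2}}{-409495} - \frac{2}{112418} = \left(-8\right) 76729 \left(- \frac{1}{409495}\right) - \frac{1}{56209} = \left(-613832\right) \left(- \frac{1}{409495}\right) - \frac{1}{56209} = \frac{613832}{409495} - \frac{1}{56209} = \frac{34502473393}{23017304455}$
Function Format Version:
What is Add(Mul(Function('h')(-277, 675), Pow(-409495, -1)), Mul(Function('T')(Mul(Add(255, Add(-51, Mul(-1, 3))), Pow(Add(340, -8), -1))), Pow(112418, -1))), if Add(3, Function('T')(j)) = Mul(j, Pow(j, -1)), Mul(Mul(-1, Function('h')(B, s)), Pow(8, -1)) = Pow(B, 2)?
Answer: Rational(34502473393, 23017304455) ≈ 1.4990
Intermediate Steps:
Function('h')(B, s) = Mul(-8, Pow(B, 2))
Function('T')(j) = -2 (Function('T')(j) = Add(-3, Mul(j, Pow(j, -1))) = Add(-3, 1) = -2)
Add(Mul(Function('h')(-277, 675), Pow(-409495, -1)), Mul(Function('T')(Mul(Add(255, Add(-51, Mul(-1, 3))), Pow(Add(340, -8), -1))), Pow(112418, -1))) = Add(Mul(Mul(-8, Pow(-277, 2)), Pow(-409495, -1)), Mul(-2, Pow(112418, -1))) = Add(Mul(Mul(-8, 76729), Rational(-1, 409495)), Mul(-2, Rational(1, 112418))) = Add(Mul(-613832, Rational(-1, 409495)), Rational(-1, 56209)) = Add(Rational(613832, 409495), Rational(-1, 56209)) = Rational(34502473393, 23017304455)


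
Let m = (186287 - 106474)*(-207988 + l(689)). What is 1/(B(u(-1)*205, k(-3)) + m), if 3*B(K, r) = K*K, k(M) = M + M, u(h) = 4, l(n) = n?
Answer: -3/49634792861 ≈ -6.0441e-11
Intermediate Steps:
k(M) = 2*M
m = -16545155087 (m = (186287 - 106474)*(-207988 + 689) = 79813*(-207299) = -16545155087)
B(K, r) = K**2/3 (B(K, r) = (K*K)/3 = K**2/3)
1/(B(u(-1)*205, k(-3)) + m) = 1/((4*205)**2/3 - 16545155087) = 1/((1/3)*820**2 - 16545155087) = 1/((1/3)*672400 - 16545155087) = 1/(672400/3 - 16545155087) = 1/(-49634792861/3) = -3/49634792861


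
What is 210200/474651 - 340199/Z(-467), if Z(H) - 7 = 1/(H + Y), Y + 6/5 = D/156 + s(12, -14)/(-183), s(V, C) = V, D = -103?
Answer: -3602732939982812159/74108616707907 ≈ -48614.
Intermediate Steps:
Y = -91631/47580 (Y = -6/5 + (-103/156 + 12/(-183)) = -6/5 + (-103*1/156 + 12*(-1/183)) = -6/5 + (-103/156 - 4/61) = -6/5 - 6907/9516 = -91631/47580 ≈ -1.9258)
Z(H) = 7 + 1/(-91631/47580 + H) (Z(H) = 7 + 1/(H - 91631/47580) = 7 + 1/(-91631/47580 + H))
210200/474651 - 340199/Z(-467) = 210200/474651 - 340199*(-91631 + 47580*(-467))/(-593837 + 333060*(-467)) = 210200*(1/474651) - 340199*(-91631 - 22219860)/(-593837 - 155539020) = 210200/474651 - 340199/(-156132857/(-22311491)) = 210200/474651 - 340199/((-1/22311491*(-156132857))) = 210200/474651 - 340199/156132857/22311491 = 210200/474651 - 340199*22311491/156132857 = 210200/474651 - 7590346926709/156132857 = -3602732939982812159/74108616707907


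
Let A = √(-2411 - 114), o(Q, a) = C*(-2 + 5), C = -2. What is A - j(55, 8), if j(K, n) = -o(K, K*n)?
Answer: -6 + 5*I*√101 ≈ -6.0 + 50.249*I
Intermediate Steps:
o(Q, a) = -6 (o(Q, a) = -2*(-2 + 5) = -2*3 = -6)
A = 5*I*√101 (A = √(-2525) = 5*I*√101 ≈ 50.249*I)
j(K, n) = 6 (j(K, n) = -1*(-6) = 6)
A - j(55, 8) = 5*I*√101 - 1*6 = 5*I*√101 - 6 = -6 + 5*I*√101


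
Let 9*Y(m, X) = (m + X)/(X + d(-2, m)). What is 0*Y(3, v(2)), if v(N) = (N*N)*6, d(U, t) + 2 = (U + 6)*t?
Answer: 0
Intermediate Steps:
d(U, t) = -2 + t*(6 + U) (d(U, t) = -2 + (U + 6)*t = -2 + (6 + U)*t = -2 + t*(6 + U))
v(N) = 6*N**2 (v(N) = N**2*6 = 6*N**2)
Y(m, X) = (X + m)/(9*(-2 + X + 4*m)) (Y(m, X) = ((m + X)/(X + (-2 + 6*m - 2*m)))/9 = ((X + m)/(X + (-2 + 4*m)))/9 = ((X + m)/(-2 + X + 4*m))/9 = (X + m)/(9*(-2 + X + 4*m)))
0*Y(3, v(2)) = 0*((6*2**2 + 3)/(9*(-2 + 6*2**2 + 4*3))) = 0*((6*4 + 3)/(9*(-2 + 6*4 + 12))) = 0*((24 + 3)/(9*(-2 + 24 + 12))) = 0*((1/9)*27/34) = 0*((1/9)*(1/34)*27) = 0*(3/34) = 0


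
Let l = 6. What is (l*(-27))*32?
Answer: -5184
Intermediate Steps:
(l*(-27))*32 = (6*(-27))*32 = -162*32 = -5184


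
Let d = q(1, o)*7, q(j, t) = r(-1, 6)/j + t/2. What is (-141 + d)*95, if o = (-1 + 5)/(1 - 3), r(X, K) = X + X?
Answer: -15390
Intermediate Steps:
r(X, K) = 2*X
o = -2 (o = 4/(-2) = 4*(-½) = -2)
q(j, t) = t/2 - 2/j (q(j, t) = (2*(-1))/j + t/2 = -2/j + t*(½) = -2/j + t/2 = t/2 - 2/j)
d = -21 (d = ((½)*(-2) - 2/1)*7 = (-1 - 2*1)*7 = (-1 - 2)*7 = -3*7 = -21)
(-141 + d)*95 = (-141 - 21)*95 = -162*95 = -15390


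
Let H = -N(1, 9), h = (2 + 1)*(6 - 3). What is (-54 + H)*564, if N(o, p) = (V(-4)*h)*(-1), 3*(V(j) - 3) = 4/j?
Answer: -16920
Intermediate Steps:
h = 9 (h = 3*3 = 9)
V(j) = 3 + 4/(3*j) (V(j) = 3 + (4/j)/3 = 3 + 4/(3*j))
N(o, p) = -24 (N(o, p) = ((3 + (4/3)/(-4))*9)*(-1) = ((3 + (4/3)*(-¼))*9)*(-1) = ((3 - ⅓)*9)*(-1) = ((8/3)*9)*(-1) = 24*(-1) = -24)
H = 24 (H = -1*(-24) = 24)
(-54 + H)*564 = (-54 + 24)*564 = -30*564 = -16920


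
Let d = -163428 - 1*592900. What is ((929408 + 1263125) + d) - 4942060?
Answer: -3505855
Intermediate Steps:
d = -756328 (d = -163428 - 592900 = -756328)
((929408 + 1263125) + d) - 4942060 = ((929408 + 1263125) - 756328) - 4942060 = (2192533 - 756328) - 4942060 = 1436205 - 4942060 = -3505855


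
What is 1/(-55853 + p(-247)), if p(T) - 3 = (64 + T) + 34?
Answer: -1/55999 ≈ -1.7857e-5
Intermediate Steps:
p(T) = 101 + T (p(T) = 3 + ((64 + T) + 34) = 3 + (98 + T) = 101 + T)
1/(-55853 + p(-247)) = 1/(-55853 + (101 - 247)) = 1/(-55853 - 146) = 1/(-55999) = -1/55999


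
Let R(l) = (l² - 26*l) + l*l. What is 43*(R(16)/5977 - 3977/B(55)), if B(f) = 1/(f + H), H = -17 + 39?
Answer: -1830330637/139 ≈ -1.3168e+7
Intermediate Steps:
H = 22
R(l) = -26*l + 2*l² (R(l) = (l² - 26*l) + l² = -26*l + 2*l²)
B(f) = 1/(22 + f) (B(f) = 1/(f + 22) = 1/(22 + f))
43*(R(16)/5977 - 3977/B(55)) = 43*((2*16*(-13 + 16))/5977 - 3977/(1/(22 + 55))) = 43*((2*16*3)*(1/5977) - 3977/(1/77)) = 43*(96*(1/5977) - 3977/1/77) = 43*(96/5977 - 3977*77) = 43*(96/5977 - 306229) = 43*(-1830330637/5977) = -1830330637/139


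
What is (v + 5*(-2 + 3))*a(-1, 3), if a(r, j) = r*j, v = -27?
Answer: 66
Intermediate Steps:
a(r, j) = j*r
(v + 5*(-2 + 3))*a(-1, 3) = (-27 + 5*(-2 + 3))*(3*(-1)) = (-27 + 5*1)*(-3) = (-27 + 5)*(-3) = -22*(-3) = 66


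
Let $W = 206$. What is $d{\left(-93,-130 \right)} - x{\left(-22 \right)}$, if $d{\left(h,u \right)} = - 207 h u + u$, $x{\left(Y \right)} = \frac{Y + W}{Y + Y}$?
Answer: $- \frac{27530314}{11} \approx -2.5028 \cdot 10^{6}$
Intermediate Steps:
$x{\left(Y \right)} = \frac{206 + Y}{2 Y}$ ($x{\left(Y \right)} = \frac{Y + 206}{Y + Y} = \frac{206 + Y}{2 Y}$)
$d{\left(h,u \right)} = u - 207 h u$ ($d{\left(h,u \right)} = - 207 h u + u = u - 207 h u$)
$d{\left(-93,-130 \right)} - x{\left(-22 \right)} = - 130 \left(1 - -19251\right) - \frac{206 - 22}{2 \left(-22\right)} = - 130 \left(1 + 19251\right) - \frac{1}{2} \left(- \frac{1}{22}\right) 184 = \left(-130\right) 19252 - - \frac{46}{11} = -2502760 + \frac{46}{11} = - \frac{27530314}{11}$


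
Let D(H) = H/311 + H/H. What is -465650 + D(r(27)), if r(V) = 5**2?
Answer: -144816814/311 ≈ -4.6565e+5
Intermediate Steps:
r(V) = 25
D(H) = 1 + H/311 (D(H) = H*(1/311) + 1 = H/311 + 1 = 1 + H/311)
-465650 + D(r(27)) = -465650 + (1 + (1/311)*25) = -465650 + (1 + 25/311) = -465650 + 336/311 = -144816814/311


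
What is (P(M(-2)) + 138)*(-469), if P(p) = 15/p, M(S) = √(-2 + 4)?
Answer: -64722 - 7035*√2/2 ≈ -69697.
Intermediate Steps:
M(S) = √2
(P(M(-2)) + 138)*(-469) = (15/(√2) + 138)*(-469) = (15*(√2/2) + 138)*(-469) = (15*√2/2 + 138)*(-469) = (138 + 15*√2/2)*(-469) = -64722 - 7035*√2/2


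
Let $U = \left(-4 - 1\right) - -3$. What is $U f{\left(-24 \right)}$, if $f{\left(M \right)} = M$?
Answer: $48$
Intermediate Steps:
$U = -2$ ($U = \left(-4 - 1\right) + 3 = -5 + 3 = -2$)
$U f{\left(-24 \right)} = \left(-2\right) \left(-24\right) = 48$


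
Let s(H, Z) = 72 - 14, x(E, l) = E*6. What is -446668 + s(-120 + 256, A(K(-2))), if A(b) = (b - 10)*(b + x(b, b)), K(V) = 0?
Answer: -446610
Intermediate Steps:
x(E, l) = 6*E
A(b) = 7*b*(-10 + b) (A(b) = (b - 10)*(b + 6*b) = (-10 + b)*(7*b) = 7*b*(-10 + b))
s(H, Z) = 58
-446668 + s(-120 + 256, A(K(-2))) = -446668 + 58 = -446610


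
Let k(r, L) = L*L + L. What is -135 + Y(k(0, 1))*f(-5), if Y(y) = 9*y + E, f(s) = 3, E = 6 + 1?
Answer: -60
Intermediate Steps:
E = 7
k(r, L) = L + L² (k(r, L) = L² + L = L + L²)
Y(y) = 7 + 9*y (Y(y) = 9*y + 7 = 7 + 9*y)
-135 + Y(k(0, 1))*f(-5) = -135 + (7 + 9*(1*(1 + 1)))*3 = -135 + (7 + 9*(1*2))*3 = -135 + (7 + 9*2)*3 = -135 + (7 + 18)*3 = -135 + 25*3 = -135 + 75 = -60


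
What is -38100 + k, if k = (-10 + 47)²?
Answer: -36731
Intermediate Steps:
k = 1369 (k = 37² = 1369)
-38100 + k = -38100 + 1369 = -36731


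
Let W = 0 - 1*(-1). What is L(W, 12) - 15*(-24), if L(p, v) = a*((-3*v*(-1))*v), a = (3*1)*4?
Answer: 5544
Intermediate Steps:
W = 1 (W = 0 + 1 = 1)
a = 12 (a = 3*4 = 12)
L(p, v) = 36*v**2 (L(p, v) = 12*((-3*v*(-1))*v) = 12*((3*v)*v) = 12*(3*v**2) = 36*v**2)
L(W, 12) - 15*(-24) = 36*12**2 - 15*(-24) = 36*144 + 360 = 5184 + 360 = 5544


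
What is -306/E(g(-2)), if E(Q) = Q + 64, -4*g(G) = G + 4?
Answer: -612/127 ≈ -4.8189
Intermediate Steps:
g(G) = -1 - G/4 (g(G) = -(G + 4)/4 = -(4 + G)/4 = -1 - G/4)
E(Q) = 64 + Q
-306/E(g(-2)) = -306/(64 + (-1 - ¼*(-2))) = -306/(64 + (-1 + ½)) = -306/(64 - ½) = -306/127/2 = -306*2/127 = -612/127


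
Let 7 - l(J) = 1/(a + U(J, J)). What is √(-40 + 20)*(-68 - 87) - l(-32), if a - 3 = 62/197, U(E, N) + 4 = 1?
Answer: -237/62 - 310*I*√5 ≈ -3.8226 - 693.18*I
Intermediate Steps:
U(E, N) = -3 (U(E, N) = -4 + 1 = -3)
a = 653/197 (a = 3 + 62/197 = 653/197 ≈ 3.3147)
l(J) = 237/62 (l(J) = 7 - 1/(653/197 - 3) = 7 - 1/62/197 = 7 - 1*197/62 = 7 - 197/62 = 237/62)
√(-40 + 20)*(-68 - 87) - l(-32) = √(-40 + 20)*(-68 - 87) - 1*237/62 = √(-20)*(-155) - 237/62 = (2*I*√5)*(-155) - 237/62 = -310*I*√5 - 237/62 = -237/62 - 310*I*√5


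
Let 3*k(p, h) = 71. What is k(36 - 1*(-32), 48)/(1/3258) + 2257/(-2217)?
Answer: 170941745/2217 ≈ 77105.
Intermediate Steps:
k(p, h) = 71/3 (k(p, h) = (⅓)*71 = 71/3)
k(36 - 1*(-32), 48)/(1/3258) + 2257/(-2217) = 71/(3*(1/3258)) + 2257/(-2217) = 71/(3*(1/3258)) + 2257*(-1/2217) = (71/3)*3258 - 2257/2217 = 77106 - 2257/2217 = 170941745/2217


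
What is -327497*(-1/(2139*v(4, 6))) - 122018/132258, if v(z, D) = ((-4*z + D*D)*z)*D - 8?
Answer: -578813411/967599528 ≈ -0.59820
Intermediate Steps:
v(z, D) = -8 + D*z*(D**2 - 4*z) (v(z, D) = ((-4*z + D**2)*z)*D - 8 = ((D**2 - 4*z)*z)*D - 8 = (z*(D**2 - 4*z))*D - 8 = D*z*(D**2 - 4*z) - 8 = -8 + D*z*(D**2 - 4*z))
-327497*(-1/(2139*v(4, 6))) - 122018/132258 = -327497*(-1/(2139*(-8 + 4*6**3 - 4*6*4**2))) - 122018/132258 = -327497*(-1/(2139*(-8 + 4*216 - 4*6*16))) - 122018*1/132258 = -327497*(-1/(2139*(-8 + 864 - 384))) - 61009/66129 = -327497/((-2139*472)) - 61009/66129 = -327497/(-1009608) - 61009/66129 = -327497*(-1/1009608) - 61009/66129 = 14239/43896 - 61009/66129 = -578813411/967599528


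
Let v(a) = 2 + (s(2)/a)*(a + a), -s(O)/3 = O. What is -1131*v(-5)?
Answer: 11310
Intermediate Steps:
s(O) = -3*O
v(a) = -10 (v(a) = 2 + ((-3*2)/a)*(a + a) = 2 + (-6/a)*(2*a) = 2 - 12 = -10)
-1131*v(-5) = -1131*(-10) = 11310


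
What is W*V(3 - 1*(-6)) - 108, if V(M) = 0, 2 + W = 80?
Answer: -108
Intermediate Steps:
W = 78 (W = -2 + 80 = 78)
W*V(3 - 1*(-6)) - 108 = 78*0 - 108 = 0 - 108 = -108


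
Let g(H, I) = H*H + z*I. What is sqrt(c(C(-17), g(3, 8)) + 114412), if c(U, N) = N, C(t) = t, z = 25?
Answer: sqrt(114621) ≈ 338.56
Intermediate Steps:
g(H, I) = H**2 + 25*I (g(H, I) = H*H + 25*I = H**2 + 25*I)
sqrt(c(C(-17), g(3, 8)) + 114412) = sqrt((3**2 + 25*8) + 114412) = sqrt((9 + 200) + 114412) = sqrt(209 + 114412) = sqrt(114621)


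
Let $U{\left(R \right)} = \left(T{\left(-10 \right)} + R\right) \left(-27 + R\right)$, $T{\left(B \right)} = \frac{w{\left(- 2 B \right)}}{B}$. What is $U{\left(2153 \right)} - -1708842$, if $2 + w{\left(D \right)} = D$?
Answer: $\frac{31411466}{5} \approx 6.2823 \cdot 10^{6}$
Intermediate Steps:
$w{\left(D \right)} = -2 + D$
$T{\left(B \right)} = \frac{-2 - 2 B}{B}$
$U{\left(R \right)} = \left(-27 + R\right) \left(- \frac{9}{5} + R\right)$ ($U{\left(R \right)} = \left(\left(-2 - \frac{2}{-10}\right) + R\right) \left(-27 + R\right) = \left(\left(-2 - - \frac{1}{5}\right) + R\right) \left(-27 + R\right) = \left(\left(-2 + \frac{1}{5}\right) + R\right) \left(-27 + R\right) = \left(- \frac{9}{5} + R\right) \left(-27 + R\right) = \left(-27 + R\right) \left(- \frac{9}{5} + R\right)$)
$U{\left(2153 \right)} - -1708842 = \left(\frac{243}{5} + 2153^{2} - \frac{310032}{5}\right) - -1708842 = \left(\frac{243}{5} + 4635409 - \frac{310032}{5}\right) + 1708842 = \frac{22867256}{5} + 1708842 = \frac{31411466}{5}$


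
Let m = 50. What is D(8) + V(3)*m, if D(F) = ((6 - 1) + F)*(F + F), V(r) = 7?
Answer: 558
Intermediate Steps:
D(F) = 2*F*(5 + F) (D(F) = (5 + F)*(2*F) = 2*F*(5 + F))
D(8) + V(3)*m = 2*8*(5 + 8) + 7*50 = 2*8*13 + 350 = 208 + 350 = 558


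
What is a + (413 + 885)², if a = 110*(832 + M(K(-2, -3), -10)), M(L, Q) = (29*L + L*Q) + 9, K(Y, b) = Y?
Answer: 1773134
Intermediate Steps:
M(L, Q) = 9 + 29*L + L*Q
a = 88330 (a = 110*(832 + (9 + 29*(-2) - 2*(-10))) = 110*(832 + (9 - 58 + 20)) = 110*(832 - 29) = 110*803 = 88330)
a + (413 + 885)² = 88330 + (413 + 885)² = 88330 + 1298² = 88330 + 1684804 = 1773134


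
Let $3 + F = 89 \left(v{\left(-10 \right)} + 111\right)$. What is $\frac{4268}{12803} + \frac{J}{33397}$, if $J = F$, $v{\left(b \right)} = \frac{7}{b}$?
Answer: $\frac{29470681}{46987010} \approx 0.62721$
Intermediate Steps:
$F = \frac{98137}{10}$ ($F = -3 + 89 \left(\frac{7}{-10} + 111\right) = -3 + 89 \left(7 \left(- \frac{1}{10}\right) + 111\right) = -3 + 89 \left(- \frac{7}{10} + 111\right) = -3 + 89 \cdot \frac{1103}{10} = -3 + \frac{98167}{10} = \frac{98137}{10} \approx 9813.7$)
$J = \frac{98137}{10} \approx 9813.7$
$\frac{4268}{12803} + \frac{J}{33397} = \frac{4268}{12803} + \frac{98137}{10 \cdot 33397} = 4268 \cdot \frac{1}{12803} + \frac{98137}{10} \cdot \frac{1}{33397} = \frac{4268}{12803} + \frac{7549}{25690} = \frac{29470681}{46987010}$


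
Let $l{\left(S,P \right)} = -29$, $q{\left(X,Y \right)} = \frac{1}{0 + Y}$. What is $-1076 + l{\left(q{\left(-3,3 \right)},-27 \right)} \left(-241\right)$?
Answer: $5913$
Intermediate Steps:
$q{\left(X,Y \right)} = \frac{1}{Y}$
$-1076 + l{\left(q{\left(-3,3 \right)},-27 \right)} \left(-241\right) = -1076 - -6989 = -1076 + 6989 = 5913$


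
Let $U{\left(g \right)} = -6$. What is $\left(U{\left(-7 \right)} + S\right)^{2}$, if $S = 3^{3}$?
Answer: $441$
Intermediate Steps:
$S = 27$
$\left(U{\left(-7 \right)} + S\right)^{2} = \left(-6 + 27\right)^{2} = 21^{2} = 441$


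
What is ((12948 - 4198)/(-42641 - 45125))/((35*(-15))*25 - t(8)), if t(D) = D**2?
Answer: 625/82681841 ≈ 7.5591e-6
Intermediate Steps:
((12948 - 4198)/(-42641 - 45125))/((35*(-15))*25 - t(8)) = ((12948 - 4198)/(-42641 - 45125))/((35*(-15))*25 - 1*8**2) = (8750/(-87766))/(-525*25 - 1*64) = (8750*(-1/87766))/(-13125 - 64) = -625/6269/(-13189) = -625/6269*(-1/13189) = 625/82681841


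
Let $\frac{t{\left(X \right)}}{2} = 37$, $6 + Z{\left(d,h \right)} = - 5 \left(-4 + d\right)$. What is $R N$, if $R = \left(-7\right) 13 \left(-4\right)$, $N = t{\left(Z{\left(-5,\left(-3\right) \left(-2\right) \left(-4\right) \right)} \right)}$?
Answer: $26936$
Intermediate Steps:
$Z{\left(d,h \right)} = 14 - 5 d$ ($Z{\left(d,h \right)} = -6 - 5 \left(-4 + d\right) = -6 - \left(-20 + 5 d\right) = 14 - 5 d$)
$t{\left(X \right)} = 74$ ($t{\left(X \right)} = 2 \cdot 37 = 74$)
$N = 74$
$R = 364$ ($R = \left(-91\right) \left(-4\right) = 364$)
$R N = 364 \cdot 74 = 26936$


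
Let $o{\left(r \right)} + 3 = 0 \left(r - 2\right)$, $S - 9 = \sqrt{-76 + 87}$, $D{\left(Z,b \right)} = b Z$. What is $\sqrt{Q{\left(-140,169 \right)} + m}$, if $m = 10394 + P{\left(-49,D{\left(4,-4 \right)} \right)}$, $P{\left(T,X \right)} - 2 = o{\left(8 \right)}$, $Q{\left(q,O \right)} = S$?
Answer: $\sqrt{10402 + \sqrt{11}} \approx 102.01$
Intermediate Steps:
$D{\left(Z,b \right)} = Z b$
$S = 9 + \sqrt{11}$ ($S = 9 + \sqrt{-76 + 87} = 9 + \sqrt{11} \approx 12.317$)
$Q{\left(q,O \right)} = 9 + \sqrt{11}$
$o{\left(r \right)} = -3$ ($o{\left(r \right)} = -3 + 0 \left(r - 2\right) = -3 + 0 \left(-2 + r\right) = -3 + 0 = -3$)
$P{\left(T,X \right)} = -1$ ($P{\left(T,X \right)} = 2 - 3 = -1$)
$m = 10393$ ($m = 10394 - 1 = 10393$)
$\sqrt{Q{\left(-140,169 \right)} + m} = \sqrt{\left(9 + \sqrt{11}\right) + 10393} = \sqrt{10402 + \sqrt{11}}$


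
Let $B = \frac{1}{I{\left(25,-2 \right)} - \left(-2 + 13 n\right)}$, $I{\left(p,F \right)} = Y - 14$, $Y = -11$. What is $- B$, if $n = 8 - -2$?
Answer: $\frac{1}{153} \approx 0.0065359$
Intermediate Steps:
$n = 10$ ($n = 8 + 2 = 10$)
$I{\left(p,F \right)} = -25$ ($I{\left(p,F \right)} = -11 - 14 = -25$)
$B = - \frac{1}{153}$ ($B = \frac{1}{-25 + \left(2 - 130\right)} = \frac{1}{-25 - 128} = \frac{1}{-153} = - \frac{1}{153} \approx -0.0065359$)
$- B = \left(-1\right) \left(- \frac{1}{153}\right) = \frac{1}{153}$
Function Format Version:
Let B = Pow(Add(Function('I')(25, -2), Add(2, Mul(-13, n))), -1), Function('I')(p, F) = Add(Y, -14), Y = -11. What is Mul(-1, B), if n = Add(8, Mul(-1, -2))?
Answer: Rational(1, 153) ≈ 0.0065359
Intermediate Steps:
n = 10 (n = Add(8, 2) = 10)
Function('I')(p, F) = -25 (Function('I')(p, F) = Add(-11, -14) = -25)
B = Rational(-1, 153) (B = Pow(Add(-25, Add(2, Mul(-13, 10))), -1) = Pow(Add(-25, Add(2, -130)), -1) = Pow(Add(-25, -128), -1) = Pow(-153, -1) = Rational(-1, 153) ≈ -0.0065359)
Mul(-1, B) = Mul(-1, Rational(-1, 153)) = Rational(1, 153)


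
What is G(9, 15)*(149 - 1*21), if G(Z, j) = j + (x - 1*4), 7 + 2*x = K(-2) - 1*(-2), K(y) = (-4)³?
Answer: -3008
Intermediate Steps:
K(y) = -64
x = -69/2 (x = -7/2 + (-64 - 1*(-2))/2 = -7/2 + (-64 + 2)/2 = -7/2 + (½)*(-62) = -7/2 - 31 = -69/2 ≈ -34.500)
G(Z, j) = -77/2 + j (G(Z, j) = j + (-69/2 - 1*4) = j + (-69/2 - 4) = j - 77/2 = -77/2 + j)
G(9, 15)*(149 - 1*21) = (-77/2 + 15)*(149 - 1*21) = -47*(149 - 21)/2 = -47/2*128 = -3008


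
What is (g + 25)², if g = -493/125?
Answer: 6927424/15625 ≈ 443.35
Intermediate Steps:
g = -493/125 (g = -493*1/125 = -493/125 ≈ -3.9440)
(g + 25)² = (-493/125 + 25)² = (2632/125)² = 6927424/15625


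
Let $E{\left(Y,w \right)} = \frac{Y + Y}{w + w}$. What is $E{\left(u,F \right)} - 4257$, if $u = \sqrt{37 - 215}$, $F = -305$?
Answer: $-4257 - \frac{i \sqrt{178}}{305} \approx -4257.0 - 0.043743 i$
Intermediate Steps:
$u = i \sqrt{178}$ ($u = \sqrt{-178} = i \sqrt{178} \approx 13.342 i$)
$E{\left(Y,w \right)} = \frac{Y}{w}$ ($E{\left(Y,w \right)} = \frac{2 Y}{2 w} = 2 Y \frac{1}{2 w} = \frac{Y}{w}$)
$E{\left(u,F \right)} - 4257 = \frac{i \sqrt{178}}{-305} - 4257 = i \sqrt{178} \left(- \frac{1}{305}\right) - 4257 = - \frac{i \sqrt{178}}{305} - 4257 = -4257 - \frac{i \sqrt{178}}{305}$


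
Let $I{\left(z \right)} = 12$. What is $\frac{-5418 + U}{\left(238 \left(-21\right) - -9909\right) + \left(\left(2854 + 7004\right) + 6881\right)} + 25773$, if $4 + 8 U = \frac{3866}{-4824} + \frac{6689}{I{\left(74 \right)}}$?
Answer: $\frac{538339201519}{20887920} \approx 25773.0$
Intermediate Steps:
$U = \frac{333227}{4824}$ ($U = - \frac{1}{2} + \frac{\frac{3866}{-4824} + \frac{6689}{12}}{8} = - \frac{1}{2} + \frac{3866 \left(- \frac{1}{4824}\right) + 6689 \cdot \frac{1}{12}}{8} = - \frac{1}{2} + \frac{- \frac{1933}{2412} + \frac{6689}{12}}{8} = - \frac{1}{2} + \frac{1}{8} \cdot \frac{335639}{603} = - \frac{1}{2} + \frac{335639}{4824} = \frac{333227}{4824} \approx 69.077$)
$\frac{-5418 + U}{\left(238 \left(-21\right) - -9909\right) + \left(\left(2854 + 7004\right) + 6881\right)} + 25773 = \frac{-5418 + \frac{333227}{4824}}{\left(238 \left(-21\right) - -9909\right) + \left(\left(2854 + 7004\right) + 6881\right)} + 25773 = - \frac{25803205}{4824 \left(\left(-4998 + 9909\right) + \left(9858 + 6881\right)\right)} + 25773 = - \frac{25803205}{4824 \left(4911 + 16739\right)} + 25773 = - \frac{25803205}{4824 \cdot 21650} + 25773 = \left(- \frac{25803205}{4824}\right) \frac{1}{21650} + 25773 = - \frac{5160641}{20887920} + 25773 = \frac{538339201519}{20887920}$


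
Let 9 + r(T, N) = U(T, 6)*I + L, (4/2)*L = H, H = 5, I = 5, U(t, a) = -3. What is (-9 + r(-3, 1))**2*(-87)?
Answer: -323727/4 ≈ -80932.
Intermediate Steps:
L = 5/2 (L = (1/2)*5 = 5/2 ≈ 2.5000)
r(T, N) = -43/2 (r(T, N) = -9 + (-3*5 + 5/2) = -9 + (-15 + 5/2) = -9 - 25/2 = -43/2)
(-9 + r(-3, 1))**2*(-87) = (-9 - 43/2)**2*(-87) = (-61/2)**2*(-87) = (3721/4)*(-87) = -323727/4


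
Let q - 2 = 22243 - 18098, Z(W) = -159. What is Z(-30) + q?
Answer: 3988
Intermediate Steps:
q = 4147 (q = 2 + (22243 - 18098) = 2 + 4145 = 4147)
Z(-30) + q = -159 + 4147 = 3988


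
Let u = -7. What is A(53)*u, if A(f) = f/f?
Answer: -7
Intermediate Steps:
A(f) = 1
A(53)*u = 1*(-7) = -7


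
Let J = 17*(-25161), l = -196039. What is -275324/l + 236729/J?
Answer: 71358145357/83853133743 ≈ 0.85099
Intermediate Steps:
J = -427737
-275324/l + 236729/J = -275324/(-196039) + 236729/(-427737) = -275324*(-1/196039) + 236729*(-1/427737) = 275324/196039 - 236729/427737 = 71358145357/83853133743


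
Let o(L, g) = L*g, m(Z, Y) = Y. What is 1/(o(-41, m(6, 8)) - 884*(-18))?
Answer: 1/15584 ≈ 6.4168e-5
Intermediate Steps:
1/(o(-41, m(6, 8)) - 884*(-18)) = 1/(-41*8 - 884*(-18)) = 1/(-328 + 15912) = 1/15584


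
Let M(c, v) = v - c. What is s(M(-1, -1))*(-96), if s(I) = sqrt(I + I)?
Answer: 0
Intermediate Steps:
s(I) = sqrt(2)*sqrt(I) (s(I) = sqrt(2*I) = sqrt(2)*sqrt(I))
s(M(-1, -1))*(-96) = (sqrt(2)*sqrt(-1 - 1*(-1)))*(-96) = (sqrt(2)*sqrt(-1 + 1))*(-96) = (sqrt(2)*sqrt(0))*(-96) = (sqrt(2)*0)*(-96) = 0*(-96) = 0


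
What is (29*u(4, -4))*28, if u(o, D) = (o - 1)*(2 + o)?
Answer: 14616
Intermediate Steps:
u(o, D) = (-1 + o)*(2 + o)
(29*u(4, -4))*28 = (29*(-2 + 4 + 4²))*28 = (29*(-2 + 4 + 16))*28 = (29*18)*28 = 522*28 = 14616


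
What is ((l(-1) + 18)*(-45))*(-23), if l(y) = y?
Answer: 17595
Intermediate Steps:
((l(-1) + 18)*(-45))*(-23) = ((-1 + 18)*(-45))*(-23) = (17*(-45))*(-23) = -765*(-23) = 17595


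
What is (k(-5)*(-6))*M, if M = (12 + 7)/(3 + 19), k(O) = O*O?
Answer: -1425/11 ≈ -129.55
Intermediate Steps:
k(O) = O²
M = 19/22 ≈ 0.86364
(k(-5)*(-6))*M = ((-5)²*(-6))*(19/22) = (25*(-6))*(19/22) = -150*19/22 = -1425/11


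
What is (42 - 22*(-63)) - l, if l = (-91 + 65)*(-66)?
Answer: -288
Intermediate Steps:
l = 1716 (l = -26*(-66) = 1716)
(42 - 22*(-63)) - l = (42 - 22*(-63)) - 1*1716 = (42 + 1386) - 1716 = 1428 - 1716 = -288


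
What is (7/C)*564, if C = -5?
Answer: -3948/5 ≈ -789.60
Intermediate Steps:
(7/C)*564 = (7/(-5))*564 = (7*(-⅕))*564 = -7/5*564 = -3948/5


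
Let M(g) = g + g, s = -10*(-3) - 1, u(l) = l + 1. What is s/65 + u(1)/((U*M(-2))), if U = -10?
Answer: 129/260 ≈ 0.49615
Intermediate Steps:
u(l) = 1 + l
s = 29 (s = 30 - 1 = 29)
M(g) = 2*g
s/65 + u(1)/((U*M(-2))) = 29/65 + (1 + 1)/((-20*(-2))) = 29*(1/65) + 2/((-10*(-4))) = 29/65 + 2/40 = 29/65 + 2*(1/40) = 29/65 + 1/20 = 129/260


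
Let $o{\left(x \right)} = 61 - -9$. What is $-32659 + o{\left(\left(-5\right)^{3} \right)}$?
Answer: $-32589$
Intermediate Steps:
$o{\left(x \right)} = 70$ ($o{\left(x \right)} = 61 + 9 = 70$)
$-32659 + o{\left(\left(-5\right)^{3} \right)} = -32659 + 70 = -32589$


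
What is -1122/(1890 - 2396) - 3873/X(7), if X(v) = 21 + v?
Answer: -87651/644 ≈ -136.10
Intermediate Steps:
-1122/(1890 - 2396) - 3873/X(7) = -1122/(1890 - 2396) - 3873/(21 + 7) = -1122/(-506) - 3873/28 = -1122*(-1/506) - 3873*1/28 = 51/23 - 3873/28 = -87651/644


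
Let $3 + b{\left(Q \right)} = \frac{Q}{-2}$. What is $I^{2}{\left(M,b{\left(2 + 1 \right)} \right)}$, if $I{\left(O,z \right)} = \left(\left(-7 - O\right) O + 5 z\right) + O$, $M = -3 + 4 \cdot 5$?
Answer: $\frac{683929}{4} \approx 1.7098 \cdot 10^{5}$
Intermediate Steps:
$b{\left(Q \right)} = -3 - \frac{Q}{2}$ ($b{\left(Q \right)} = -3 + \frac{Q}{-2} = -3 + Q \left(- \frac{1}{2}\right) = -3 - \frac{Q}{2}$)
$M = 17$ ($M = -3 + 20 = 17$)
$I{\left(O,z \right)} = O + 5 z + O \left(-7 - O\right)$ ($I{\left(O,z \right)} = \left(O \left(-7 - O\right) + 5 z\right) + O = \left(5 z + O \left(-7 - O\right)\right) + O = O + 5 z + O \left(-7 - O\right)$)
$I^{2}{\left(M,b{\left(2 + 1 \right)} \right)} = \left(- 17^{2} - 102 + 5 \left(-3 - \frac{2 + 1}{2}\right)\right)^{2} = \left(\left(-1\right) 289 - 102 + 5 \left(-3 - \frac{3}{2}\right)\right)^{2} = \left(-289 - 102 + 5 \left(-3 - \frac{3}{2}\right)\right)^{2} = \left(-289 - 102 + 5 \left(- \frac{9}{2}\right)\right)^{2} = \left(-289 - 102 - \frac{45}{2}\right)^{2} = \left(- \frac{827}{2}\right)^{2} = \frac{683929}{4}$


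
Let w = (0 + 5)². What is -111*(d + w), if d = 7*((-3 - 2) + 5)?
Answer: -2775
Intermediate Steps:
d = 0 (d = 7*(-5 + 5) = 7*0 = 0)
w = 25 (w = 5² = 25)
-111*(d + w) = -111*(0 + 25) = -111*25 = -2775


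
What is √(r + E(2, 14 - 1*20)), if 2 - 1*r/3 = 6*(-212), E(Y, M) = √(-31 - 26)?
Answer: √(3822 + I*√57) ≈ 61.822 + 0.0611*I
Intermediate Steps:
E(Y, M) = I*√57 (E(Y, M) = √(-57) = I*√57)
r = 3822 (r = 6 - 18*(-212) = 6 - 3*(-1272) = 6 + 3816 = 3822)
√(r + E(2, 14 - 1*20)) = √(3822 + I*√57)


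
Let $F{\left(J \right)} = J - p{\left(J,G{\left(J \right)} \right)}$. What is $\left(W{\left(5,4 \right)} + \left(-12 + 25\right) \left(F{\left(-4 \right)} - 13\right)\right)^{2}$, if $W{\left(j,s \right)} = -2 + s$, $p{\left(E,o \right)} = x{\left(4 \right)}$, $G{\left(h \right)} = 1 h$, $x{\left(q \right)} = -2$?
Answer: $37249$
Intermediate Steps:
$G{\left(h \right)} = h$
$p{\left(E,o \right)} = -2$
$F{\left(J \right)} = 2 + J$ ($F{\left(J \right)} = J - -2 = J + 2 = 2 + J$)
$\left(W{\left(5,4 \right)} + \left(-12 + 25\right) \left(F{\left(-4 \right)} - 13\right)\right)^{2} = \left(\left(-2 + 4\right) + \left(-12 + 25\right) \left(\left(2 - 4\right) - 13\right)\right)^{2} = \left(2 + 13 \left(-2 - 13\right)\right)^{2} = \left(2 + 13 \left(-15\right)\right)^{2} = \left(2 - 195\right)^{2} = \left(-193\right)^{2} = 37249$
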